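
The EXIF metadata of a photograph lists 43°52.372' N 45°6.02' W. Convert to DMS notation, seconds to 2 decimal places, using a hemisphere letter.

43°52′22.32″ N, 45°06′1.20″ W

Latitude: 52.37200′ → 52′ and 0.37200 × 60 = 22.3200″
λ: 6.02000′ → 6′ and 0.02000 × 60 = 1.2000″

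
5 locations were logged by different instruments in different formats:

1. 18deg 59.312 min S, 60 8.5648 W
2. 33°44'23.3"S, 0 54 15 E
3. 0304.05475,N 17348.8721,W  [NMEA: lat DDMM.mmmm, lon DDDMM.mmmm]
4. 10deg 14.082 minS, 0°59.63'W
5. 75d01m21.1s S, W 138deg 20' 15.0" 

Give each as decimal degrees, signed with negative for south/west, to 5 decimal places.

1. -18.98853, -60.14275
2. -33.73981, 0.90417
3. 3.06758, -173.81454
4. -10.23470, -0.99383
5. -75.02253, -138.33750

Point 1:
  Lat: 18 + 59.312/60 = 18.988533
  hemisphere S, so the sign is −
  Lon: 8.5648′ = 0.142747°; total 60.142747
  hemisphere W, so the sign is −
Point 2:
  Lat: 33 + 44/60 + 23.3/3600 = 33.739806
  S ⇒ negate
  λ: 0° + 54/60 + 15/3600 = 0 + 0.900000 + 0.004167 = 0.904167
  E ⇒ keep positive
Point 3:
  φ: degrees = first 2 digits = 3, minutes = 4.05475; 3 + 4.05475/60 = 3.067579
  N → positive
  Longitude: degrees = first 3 digits = 173, minutes = 48.8721; 173 + 48.8721/60 = 173.814535
  hemisphere W, so the sign is −
Point 4:
  φ: 14.082′ = 0.234700°; total 10.234700
  S ⇒ negate
  Longitude: 0 + 59.63/60 = 0.993833
  hemisphere W, so the sign is −
Point 5:
  φ: 75° + 1/60 + 21.1/3600 = 75 + 0.016667 + 0.005861 = 75.022528
  S ⇒ negate
  Longitude: 20′ + 15″ = 20.25000′; 138 + 20.25000/60 = 138.337500
  W → negative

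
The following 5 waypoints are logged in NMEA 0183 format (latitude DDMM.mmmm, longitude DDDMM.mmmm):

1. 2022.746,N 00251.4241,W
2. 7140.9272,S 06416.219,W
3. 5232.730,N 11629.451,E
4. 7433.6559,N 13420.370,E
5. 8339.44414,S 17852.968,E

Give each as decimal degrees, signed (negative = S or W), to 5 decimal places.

1. 20.37910, -2.85707
2. -71.68212, -64.27032
3. 52.54550, 116.49085
4. 74.56093, 134.33950
5. -83.65740, 178.88280

Point 1:
  Lat: degrees = first 2 digits = 20, minutes = 22.746; 20 + 22.746/60 = 20.379100
  N → positive
  λ: degrees = first 3 digits = 2, minutes = 51.4241; 2 + 51.4241/60 = 2.857068
  hemisphere W, so the sign is −
Point 2:
  Latitude: split at 2 digits → 71° and 40.9272′; 71 + 40.9272/60 = 71.682120
  S ⇒ negate
  Lon: split at 3 digits → 064° and 16.219′; 64 + 16.219/60 = 64.270317
  hemisphere W, so the sign is −
Point 3:
  Latitude: degrees = first 2 digits = 52, minutes = 32.73; 52 + 32.73/60 = 52.545500
  N ⇒ keep positive
  Lon: split at 3 digits → 116° and 29.451′; 116 + 29.451/60 = 116.490850
  E ⇒ keep positive
Point 4:
  Latitude: degrees = first 2 digits = 74, minutes = 33.6559; 74 + 33.6559/60 = 74.560932
  N ⇒ keep positive
  Longitude: split at 3 digits → 134° and 20.37′; 134 + 20.37/60 = 134.339500
  E → positive
Point 5:
  φ: degrees = first 2 digits = 83, minutes = 39.44414; 83 + 39.44414/60 = 83.657402
  hemisphere S, so the sign is −
  Longitude: degrees = first 3 digits = 178, minutes = 52.968; 178 + 52.968/60 = 178.882800
  E ⇒ keep positive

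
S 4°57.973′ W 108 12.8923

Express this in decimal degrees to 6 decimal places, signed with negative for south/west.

φ: 57.973′ = 0.966217°; total 4.9662167
S → negative
λ: 12.8923′ = 0.214872°; total 108.2148717
W → negative

-4.966217, -108.214872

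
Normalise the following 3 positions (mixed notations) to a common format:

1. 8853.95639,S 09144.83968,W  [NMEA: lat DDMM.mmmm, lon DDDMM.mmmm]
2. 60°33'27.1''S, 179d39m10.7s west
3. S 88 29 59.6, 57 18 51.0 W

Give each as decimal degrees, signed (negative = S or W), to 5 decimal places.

1. -88.89927, -91.74733
2. -60.55753, -179.65297
3. -88.49989, -57.31417

Point 1:
  Latitude: degrees = first 2 digits = 88, minutes = 53.95639; 88 + 53.95639/60 = 88.899273
  S ⇒ negate
  λ: degrees = first 3 digits = 91, minutes = 44.83968; 91 + 44.83968/60 = 91.747328
  W → negative
Point 2:
  Latitude: 60 + 33/60 + 27.1/3600 = 60.557528
  hemisphere S, so the sign is −
  λ: 179 + 39/60 + 10.7/3600 = 179.652972
  W → negative
Point 3:
  Latitude: 29′ + 59.6″ = 29.99333′; 88 + 29.99333/60 = 88.499889
  S → negative
  Lon: 57° + 18/60 + 51/3600 = 57 + 0.300000 + 0.014167 = 57.314167
  W ⇒ negate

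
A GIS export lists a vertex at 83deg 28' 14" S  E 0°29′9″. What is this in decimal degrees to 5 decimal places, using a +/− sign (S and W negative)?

-83.47056, 0.48583

Latitude: 83 + 28/60 + 14/3600 = 83.470556
S → negative
Lon: 0° + 29/60 + 9/3600 = 0 + 0.483333 + 0.002500 = 0.485833
E → positive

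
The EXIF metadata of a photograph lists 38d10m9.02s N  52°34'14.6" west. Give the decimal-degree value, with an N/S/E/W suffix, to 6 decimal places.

38.169172° N, 52.570722° W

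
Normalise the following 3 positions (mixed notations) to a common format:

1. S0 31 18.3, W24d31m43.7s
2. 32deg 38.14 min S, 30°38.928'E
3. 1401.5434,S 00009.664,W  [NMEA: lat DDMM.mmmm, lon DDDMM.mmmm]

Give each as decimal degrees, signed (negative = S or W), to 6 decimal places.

1. -0.521750, -24.528806
2. -32.635667, 30.648800
3. -14.025723, -0.161067

Point 1:
  Lat: 0° + 31/60 + 18.3/3600 = 0 + 0.516667 + 0.005083 = 0.5217500
  hemisphere S, so the sign is −
  Lon: 24° + 31/60 + 43.7/3600 = 24 + 0.516667 + 0.012139 = 24.5288056
  hemisphere W, so the sign is −
Point 2:
  Lat: 38.14′ = 0.635667°; total 32.6356667
  hemisphere S, so the sign is −
  Longitude: 38.928′ = 0.648800°; total 30.6488000
  E → positive
Point 3:
  Latitude: split at 2 digits → 14° and 1.5434′; 14 + 1.5434/60 = 14.0257233
  hemisphere S, so the sign is −
  λ: degrees = first 3 digits = 0, minutes = 9.664; 0 + 9.664/60 = 0.1610667
  W → negative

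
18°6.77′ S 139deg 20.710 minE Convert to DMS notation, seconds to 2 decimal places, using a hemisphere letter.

18°06′46.20″ S, 139°20′42.60″ E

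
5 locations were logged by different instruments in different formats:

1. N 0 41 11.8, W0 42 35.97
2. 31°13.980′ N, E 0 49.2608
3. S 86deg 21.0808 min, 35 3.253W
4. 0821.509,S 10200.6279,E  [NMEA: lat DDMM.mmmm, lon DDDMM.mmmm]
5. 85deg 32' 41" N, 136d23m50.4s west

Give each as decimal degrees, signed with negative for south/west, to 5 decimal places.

1. 0.68661, -0.70999
2. 31.23300, 0.82101
3. -86.35135, -35.05422
4. -8.35848, 102.01047
5. 85.54472, -136.39733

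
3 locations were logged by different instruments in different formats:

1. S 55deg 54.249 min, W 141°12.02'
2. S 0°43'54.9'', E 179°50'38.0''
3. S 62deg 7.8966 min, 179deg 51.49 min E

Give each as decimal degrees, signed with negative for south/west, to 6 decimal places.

1. -55.904150, -141.200333
2. -0.731917, 179.843889
3. -62.131610, 179.858167

Point 1:
  Latitude: 55 + 54.249/60 = 55.9041500
  S ⇒ negate
  Longitude: 141 + 12.02/60 = 141.2003333
  hemisphere W, so the sign is −
Point 2:
  Latitude: 43′ + 54.9″ = 43.91500′; 0 + 43.91500/60 = 0.7319167
  hemisphere S, so the sign is −
  Longitude: 50′ + 38″ = 50.63333′; 179 + 50.63333/60 = 179.8438889
  E ⇒ keep positive
Point 3:
  Latitude: 62 + 7.8966/60 = 62.1316100
  S ⇒ negate
  Longitude: 51.49′ = 0.858167°; total 179.8581667
  E → positive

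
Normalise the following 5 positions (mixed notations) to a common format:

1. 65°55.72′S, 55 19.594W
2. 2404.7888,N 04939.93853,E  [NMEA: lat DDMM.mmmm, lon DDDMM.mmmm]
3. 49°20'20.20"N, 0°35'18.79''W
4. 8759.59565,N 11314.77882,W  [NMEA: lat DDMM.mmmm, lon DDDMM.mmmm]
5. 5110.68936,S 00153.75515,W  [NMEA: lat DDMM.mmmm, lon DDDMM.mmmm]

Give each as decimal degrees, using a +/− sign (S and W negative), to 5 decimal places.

Point 1:
  Lat: 65 + 55.72/60 = 65.928667
  S ⇒ negate
  λ: 19.594′ = 0.326567°; total 55.326567
  W ⇒ negate
Point 2:
  Lat: degrees = first 2 digits = 24, minutes = 4.7888; 24 + 4.7888/60 = 24.079813
  N ⇒ keep positive
  Longitude: degrees = first 3 digits = 49, minutes = 39.93853; 49 + 39.93853/60 = 49.665642
  E → positive
Point 3:
  Lat: 49 + 20/60 + 20.2/3600 = 49.338944
  N ⇒ keep positive
  Longitude: 0 + 35/60 + 18.79/3600 = 0.588553
  W ⇒ negate
Point 4:
  Latitude: degrees = first 2 digits = 87, minutes = 59.59565; 87 + 59.59565/60 = 87.993261
  N → positive
  Lon: split at 3 digits → 113° and 14.77882′; 113 + 14.77882/60 = 113.246314
  W → negative
Point 5:
  φ: split at 2 digits → 51° and 10.68936′; 51 + 10.68936/60 = 51.178156
  S → negative
  λ: split at 3 digits → 001° and 53.75515′; 1 + 53.75515/60 = 1.895919
  W → negative

1. -65.92867, -55.32657
2. 24.07981, 49.66564
3. 49.33894, -0.58855
4. 87.99326, -113.24631
5. -51.17816, -1.89592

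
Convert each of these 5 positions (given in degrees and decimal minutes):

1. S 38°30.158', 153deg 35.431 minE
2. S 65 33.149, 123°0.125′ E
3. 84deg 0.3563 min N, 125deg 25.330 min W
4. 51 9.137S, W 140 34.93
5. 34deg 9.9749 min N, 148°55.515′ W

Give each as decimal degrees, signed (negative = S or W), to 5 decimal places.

1. -38.50263, 153.59052
2. -65.55248, 123.00208
3. 84.00594, -125.42217
4. -51.15228, -140.58217
5. 34.16625, -148.92525

Point 1:
  Lat: 38 + 30.158/60 = 38.502633
  hemisphere S, so the sign is −
  Lon: 153 + 35.431/60 = 153.590517
  E ⇒ keep positive
Point 2:
  φ: 65 + 33.149/60 = 65.552483
  S → negative
  λ: 0.125′ = 0.002083°; total 123.002083
  E → positive
Point 3:
  Latitude: 84 + 0.3563/60 = 84.005938
  N ⇒ keep positive
  Longitude: 125 + 25.33/60 = 125.422167
  W → negative
Point 4:
  φ: 51 + 9.137/60 = 51.152283
  hemisphere S, so the sign is −
  λ: 34.93′ = 0.582167°; total 140.582167
  W → negative
Point 5:
  Latitude: 34 + 9.9749/60 = 34.166248
  N ⇒ keep positive
  Longitude: 148 + 55.515/60 = 148.925250
  hemisphere W, so the sign is −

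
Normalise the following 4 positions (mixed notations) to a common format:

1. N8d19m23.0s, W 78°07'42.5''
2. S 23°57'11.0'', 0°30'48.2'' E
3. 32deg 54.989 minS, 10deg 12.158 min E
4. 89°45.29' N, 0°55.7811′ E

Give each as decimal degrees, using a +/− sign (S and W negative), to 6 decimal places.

1. 8.323056, -78.128472
2. -23.953056, 0.513389
3. -32.916483, 10.202633
4. 89.754833, 0.929685

Point 1:
  φ: 8 + 19/60 + 23/3600 = 8.3230556
  N → positive
  Longitude: 7′ + 42.5″ = 7.70833′; 78 + 7.70833/60 = 78.1284722
  W → negative
Point 2:
  Latitude: 57′ + 11″ = 57.18333′; 23 + 57.18333/60 = 23.9530556
  hemisphere S, so the sign is −
  Longitude: 0 + 30/60 + 48.2/3600 = 0.5133889
  E → positive
Point 3:
  Latitude: 32 + 54.989/60 = 32.9164833
  hemisphere S, so the sign is −
  Lon: 10 + 12.158/60 = 10.2026333
  E ⇒ keep positive
Point 4:
  Latitude: 89 + 45.29/60 = 89.7548333
  N → positive
  λ: 55.7811′ = 0.929685°; total 0.9296850
  E ⇒ keep positive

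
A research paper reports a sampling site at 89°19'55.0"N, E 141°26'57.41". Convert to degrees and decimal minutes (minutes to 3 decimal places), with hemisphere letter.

φ: seconds/60 = 0.91667; minutes = 19 + 0.91667 = 19.91667
λ: 26 + 57.41/60 = 26.95683′

89° 19.917′ N, 141° 26.957′ E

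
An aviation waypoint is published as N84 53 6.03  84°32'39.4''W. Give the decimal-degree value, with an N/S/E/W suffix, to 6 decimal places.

Latitude: 53′ + 6.03″ = 53.10050′; 84 + 53.10050/60 = 84.8850083
λ: 84° + 32/60 + 39.4/3600 = 84 + 0.533333 + 0.010944 = 84.5442778

84.885008° N, 84.544278° W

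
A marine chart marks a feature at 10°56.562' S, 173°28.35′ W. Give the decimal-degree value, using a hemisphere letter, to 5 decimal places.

10.94270° S, 173.47250° W

Lat: 56.562′ = 0.942700°; total 10.942700
Longitude: 173 + 28.35/60 = 173.472500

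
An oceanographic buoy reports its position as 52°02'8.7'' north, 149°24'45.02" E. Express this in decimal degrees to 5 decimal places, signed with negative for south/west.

Latitude: 2′ + 8.7″ = 2.14500′; 52 + 2.14500/60 = 52.035750
N → positive
Longitude: 24′ + 45.02″ = 24.75033′; 149 + 24.75033/60 = 149.412506
E ⇒ keep positive

52.03575, 149.41251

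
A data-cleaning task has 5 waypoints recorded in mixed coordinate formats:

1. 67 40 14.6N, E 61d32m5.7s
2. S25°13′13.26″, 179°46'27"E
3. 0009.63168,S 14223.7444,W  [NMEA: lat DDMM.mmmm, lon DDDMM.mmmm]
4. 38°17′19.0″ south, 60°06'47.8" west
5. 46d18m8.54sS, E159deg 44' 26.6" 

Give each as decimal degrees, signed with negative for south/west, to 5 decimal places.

1. 67.67072, 61.53492
2. -25.22035, 179.77417
3. -0.16053, -142.39574
4. -38.28861, -60.11328
5. -46.30237, 159.74072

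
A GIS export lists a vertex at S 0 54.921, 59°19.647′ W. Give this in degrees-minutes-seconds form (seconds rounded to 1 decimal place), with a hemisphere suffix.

0°54′55.3″ S, 59°19′38.8″ W

Latitude: 54.92100′ → 54′ and 0.92100 × 60 = 55.260″
Longitude: fractional minutes 0.64700 × 60 = 38.820″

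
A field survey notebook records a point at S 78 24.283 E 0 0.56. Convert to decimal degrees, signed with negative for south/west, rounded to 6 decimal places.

φ: 78 + 24.283/60 = 78.4047167
S → negative
Lon: 0.56′ = 0.009333°; total 0.0093333
E ⇒ keep positive

-78.404717, 0.009333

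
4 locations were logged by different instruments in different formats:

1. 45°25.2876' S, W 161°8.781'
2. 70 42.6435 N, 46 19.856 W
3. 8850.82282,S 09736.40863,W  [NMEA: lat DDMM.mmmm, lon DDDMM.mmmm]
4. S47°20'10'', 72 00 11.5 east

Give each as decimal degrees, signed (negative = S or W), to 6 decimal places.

1. -45.421460, -161.146350
2. 70.710725, -46.330933
3. -88.847047, -97.606811
4. -47.336111, 72.003194

Point 1:
  Latitude: 45 + 25.2876/60 = 45.4214600
  S ⇒ negate
  Longitude: 161 + 8.781/60 = 161.1463500
  W → negative
Point 2:
  φ: 70 + 42.6435/60 = 70.7107250
  N ⇒ keep positive
  λ: 46 + 19.856/60 = 46.3309333
  W → negative
Point 3:
  Latitude: split at 2 digits → 88° and 50.82282′; 88 + 50.82282/60 = 88.8470470
  hemisphere S, so the sign is −
  Lon: split at 3 digits → 097° and 36.40863′; 97 + 36.40863/60 = 97.6068105
  W → negative
Point 4:
  Latitude: 47 + 20/60 + 10/3600 = 47.3361111
  S → negative
  Longitude: 72° + 0/60 + 11.5/3600 = 72 + 0.000000 + 0.003194 = 72.0031944
  E ⇒ keep positive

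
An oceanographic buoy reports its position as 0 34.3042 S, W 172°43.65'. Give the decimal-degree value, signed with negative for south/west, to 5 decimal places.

φ: 0 + 34.3042/60 = 0.571737
hemisphere S, so the sign is −
Longitude: 43.65′ = 0.727500°; total 172.727500
W ⇒ negate

-0.57174, -172.72750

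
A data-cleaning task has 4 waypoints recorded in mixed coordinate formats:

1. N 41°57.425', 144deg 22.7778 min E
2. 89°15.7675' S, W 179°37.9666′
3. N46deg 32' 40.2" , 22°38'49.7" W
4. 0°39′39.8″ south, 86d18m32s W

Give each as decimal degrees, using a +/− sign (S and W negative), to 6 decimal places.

Point 1:
  Lat: 41 + 57.425/60 = 41.9570833
  N → positive
  Lon: 22.7778′ = 0.379630°; total 144.3796300
  E ⇒ keep positive
Point 2:
  Lat: 15.7675′ = 0.262792°; total 89.2627917
  hemisphere S, so the sign is −
  Longitude: 37.9666′ = 0.632777°; total 179.6327767
  W → negative
Point 3:
  Latitude: 32′ + 40.2″ = 32.67000′; 46 + 32.67000/60 = 46.5445000
  N ⇒ keep positive
  Longitude: 22 + 38/60 + 49.7/3600 = 22.6471389
  W → negative
Point 4:
  φ: 0° + 39/60 + 39.8/3600 = 0 + 0.650000 + 0.011056 = 0.6610556
  S → negative
  Lon: 86° + 18/60 + 32/3600 = 86 + 0.300000 + 0.008889 = 86.3088889
  hemisphere W, so the sign is −

1. 41.957083, 144.379630
2. -89.262792, -179.632777
3. 46.544500, -22.647139
4. -0.661056, -86.308889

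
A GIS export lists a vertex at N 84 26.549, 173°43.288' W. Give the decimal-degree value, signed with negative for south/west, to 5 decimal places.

Latitude: 84 + 26.549/60 = 84.442483
N → positive
Lon: 173 + 43.288/60 = 173.721467
W ⇒ negate

84.44248, -173.72147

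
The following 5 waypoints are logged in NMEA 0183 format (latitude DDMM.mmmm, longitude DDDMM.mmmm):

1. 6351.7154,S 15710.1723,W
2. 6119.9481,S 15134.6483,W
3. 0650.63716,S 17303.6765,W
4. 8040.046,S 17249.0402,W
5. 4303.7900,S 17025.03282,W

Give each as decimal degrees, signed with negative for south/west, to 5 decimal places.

Point 1:
  Latitude: degrees = first 2 digits = 63, minutes = 51.7154; 63 + 51.7154/60 = 63.861923
  S ⇒ negate
  Longitude: split at 3 digits → 157° and 10.1723′; 157 + 10.1723/60 = 157.169538
  W → negative
Point 2:
  φ: split at 2 digits → 61° and 19.9481′; 61 + 19.9481/60 = 61.332468
  S ⇒ negate
  Longitude: degrees = first 3 digits = 151, minutes = 34.6483; 151 + 34.6483/60 = 151.577472
  W ⇒ negate
Point 3:
  φ: split at 2 digits → 06° and 50.63716′; 6 + 50.63716/60 = 6.843953
  S → negative
  Longitude: degrees = first 3 digits = 173, minutes = 3.6765; 173 + 3.6765/60 = 173.061275
  W → negative
Point 4:
  Lat: split at 2 digits → 80° and 40.046′; 80 + 40.046/60 = 80.667433
  S → negative
  Lon: split at 3 digits → 172° and 49.0402′; 172 + 49.0402/60 = 172.817337
  W ⇒ negate
Point 5:
  φ: split at 2 digits → 43° and 3.79′; 43 + 3.79/60 = 43.063167
  hemisphere S, so the sign is −
  λ: split at 3 digits → 170° and 25.03282′; 170 + 25.03282/60 = 170.417214
  W → negative

1. -63.86192, -157.16954
2. -61.33247, -151.57747
3. -6.84395, -173.06128
4. -80.66743, -172.81734
5. -43.06317, -170.41721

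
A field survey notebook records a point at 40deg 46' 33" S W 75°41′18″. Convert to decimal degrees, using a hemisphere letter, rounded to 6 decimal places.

Latitude: 40° + 46/60 + 33/3600 = 40 + 0.766667 + 0.009167 = 40.7758333
Lon: 41′ + 18″ = 41.30000′; 75 + 41.30000/60 = 75.6883333

40.775833° S, 75.688333° W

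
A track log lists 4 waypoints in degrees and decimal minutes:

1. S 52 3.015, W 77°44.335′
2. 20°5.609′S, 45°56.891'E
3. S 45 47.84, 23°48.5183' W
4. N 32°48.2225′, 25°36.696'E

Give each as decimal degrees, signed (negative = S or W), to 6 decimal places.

1. -52.050250, -77.738917
2. -20.093483, 45.948183
3. -45.797333, -23.808638
4. 32.803708, 25.611600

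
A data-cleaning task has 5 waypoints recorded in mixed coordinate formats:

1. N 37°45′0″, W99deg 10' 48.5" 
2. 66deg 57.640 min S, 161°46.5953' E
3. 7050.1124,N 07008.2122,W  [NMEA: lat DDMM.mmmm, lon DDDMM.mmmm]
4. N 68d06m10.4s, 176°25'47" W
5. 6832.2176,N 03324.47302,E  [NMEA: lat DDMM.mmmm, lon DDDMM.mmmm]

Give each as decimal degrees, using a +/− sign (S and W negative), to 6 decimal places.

1. 37.750000, -99.180139
2. -66.960667, 161.776588
3. 70.835207, -70.136870
4. 68.102889, -176.429722
5. 68.536960, 33.407884

Point 1:
  Lat: 37 + 45/60 + 0/3600 = 37.7500000
  N ⇒ keep positive
  λ: 10′ + 48.5″ = 10.80833′; 99 + 10.80833/60 = 99.1801389
  W ⇒ negate
Point 2:
  φ: 57.64′ = 0.960667°; total 66.9606667
  S ⇒ negate
  Longitude: 46.5953′ = 0.776588°; total 161.7765883
  E ⇒ keep positive
Point 3:
  Lat: split at 2 digits → 70° and 50.1124′; 70 + 50.1124/60 = 70.8352067
  N → positive
  λ: split at 3 digits → 070° and 8.2122′; 70 + 8.2122/60 = 70.1368700
  hemisphere W, so the sign is −
Point 4:
  φ: 68° + 6/60 + 10.4/3600 = 68 + 0.100000 + 0.002889 = 68.1028889
  N ⇒ keep positive
  Lon: 176° + 25/60 + 47/3600 = 176 + 0.416667 + 0.013056 = 176.4297222
  W ⇒ negate
Point 5:
  Latitude: degrees = first 2 digits = 68, minutes = 32.2176; 68 + 32.2176/60 = 68.5369600
  N → positive
  Lon: degrees = first 3 digits = 33, minutes = 24.47302; 33 + 24.47302/60 = 33.4078837
  E → positive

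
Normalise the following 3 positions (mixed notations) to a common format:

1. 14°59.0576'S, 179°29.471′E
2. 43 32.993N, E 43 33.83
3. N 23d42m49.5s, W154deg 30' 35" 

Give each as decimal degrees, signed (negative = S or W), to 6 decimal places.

Point 1:
  φ: 14 + 59.0576/60 = 14.9842933
  hemisphere S, so the sign is −
  Lon: 179 + 29.471/60 = 179.4911833
  E → positive
Point 2:
  Latitude: 43 + 32.993/60 = 43.5498833
  N → positive
  Longitude: 33.83′ = 0.563833°; total 43.5638333
  E → positive
Point 3:
  Latitude: 23° + 42/60 + 49.5/3600 = 23 + 0.700000 + 0.013750 = 23.7137500
  N → positive
  Lon: 154° + 30/60 + 35/3600 = 154 + 0.500000 + 0.009722 = 154.5097222
  W ⇒ negate

1. -14.984293, 179.491183
2. 43.549883, 43.563833
3. 23.713750, -154.509722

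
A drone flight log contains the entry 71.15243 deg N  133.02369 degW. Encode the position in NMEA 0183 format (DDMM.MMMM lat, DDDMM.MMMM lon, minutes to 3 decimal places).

7109.146,N / 13301.421,W

Latitude: fractional part 0.152430 → 9.14580 minutes
λ: 133° + 0.023690 × 60 = 133° 1.42140′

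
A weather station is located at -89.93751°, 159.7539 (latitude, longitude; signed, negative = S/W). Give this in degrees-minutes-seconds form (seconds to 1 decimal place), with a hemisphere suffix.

89°56′15.0″ S, 159°45′14.0″ E

Latitude is negative → S; |value| = 89.937510
Latitude: 0.937510 × 60 = 56.25060′ → 56′, remainder × 60 = 15.036″
λ: whole degrees 159; 45.23400′ → 45′ and 14.040″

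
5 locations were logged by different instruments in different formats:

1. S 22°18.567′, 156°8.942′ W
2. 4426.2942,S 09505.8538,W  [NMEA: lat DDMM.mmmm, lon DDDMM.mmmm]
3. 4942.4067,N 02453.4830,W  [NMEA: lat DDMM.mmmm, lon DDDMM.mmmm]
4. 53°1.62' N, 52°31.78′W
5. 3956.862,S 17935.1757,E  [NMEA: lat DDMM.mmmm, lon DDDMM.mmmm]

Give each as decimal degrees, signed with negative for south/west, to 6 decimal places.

Point 1:
  Latitude: 18.567′ = 0.309450°; total 22.3094500
  S ⇒ negate
  Longitude: 8.942′ = 0.149033°; total 156.1490333
  hemisphere W, so the sign is −
Point 2:
  Latitude: degrees = first 2 digits = 44, minutes = 26.2942; 44 + 26.2942/60 = 44.4382367
  S → negative
  Lon: split at 3 digits → 095° and 5.8538′; 95 + 5.8538/60 = 95.0975633
  W ⇒ negate
Point 3:
  φ: degrees = first 2 digits = 49, minutes = 42.4067; 49 + 42.4067/60 = 49.7067783
  N ⇒ keep positive
  Lon: degrees = first 3 digits = 24, minutes = 53.483; 24 + 53.483/60 = 24.8913833
  W ⇒ negate
Point 4:
  Latitude: 53 + 1.62/60 = 53.0270000
  N ⇒ keep positive
  Lon: 31.78′ = 0.529667°; total 52.5296667
  W → negative
Point 5:
  Lat: split at 2 digits → 39° and 56.862′; 39 + 56.862/60 = 39.9477000
  hemisphere S, so the sign is −
  Lon: split at 3 digits → 179° and 35.1757′; 179 + 35.1757/60 = 179.5862617
  E ⇒ keep positive

1. -22.309450, -156.149033
2. -44.438237, -95.097563
3. 49.706778, -24.891383
4. 53.027000, -52.529667
5. -39.947700, 179.586262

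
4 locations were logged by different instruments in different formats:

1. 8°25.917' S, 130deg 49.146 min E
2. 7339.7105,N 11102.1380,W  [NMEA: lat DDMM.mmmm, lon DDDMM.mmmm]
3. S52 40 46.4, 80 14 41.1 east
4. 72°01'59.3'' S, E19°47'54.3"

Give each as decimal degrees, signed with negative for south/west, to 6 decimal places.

1. -8.431950, 130.819100
2. 73.661842, -111.035633
3. -52.679556, 80.244750
4. -72.033139, 19.798417

Point 1:
  Latitude: 25.917′ = 0.431950°; total 8.4319500
  S ⇒ negate
  λ: 130 + 49.146/60 = 130.8191000
  E → positive
Point 2:
  Latitude: split at 2 digits → 73° and 39.7105′; 73 + 39.7105/60 = 73.6618417
  N ⇒ keep positive
  Longitude: split at 3 digits → 111° and 2.138′; 111 + 2.138/60 = 111.0356333
  W ⇒ negate
Point 3:
  Lat: 40′ + 46.4″ = 40.77333′; 52 + 40.77333/60 = 52.6795556
  S → negative
  Longitude: 80 + 14/60 + 41.1/3600 = 80.2447500
  E ⇒ keep positive
Point 4:
  φ: 1′ + 59.3″ = 1.98833′; 72 + 1.98833/60 = 72.0331389
  S → negative
  Longitude: 19 + 47/60 + 54.3/3600 = 19.7984167
  E → positive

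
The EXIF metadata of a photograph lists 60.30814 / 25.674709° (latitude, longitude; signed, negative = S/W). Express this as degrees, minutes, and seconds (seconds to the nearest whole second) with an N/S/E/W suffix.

Latitude: 0.308140 × 60 = 18.48840′ → 18′, remainder × 60 = 29.30″
λ: 0.674709° → 40.48254′; 0.48254 × 60 = 28.95″

60°18′29″ N, 25°40′29″ E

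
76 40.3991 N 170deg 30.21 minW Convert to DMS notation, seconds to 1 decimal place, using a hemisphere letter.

76°40′23.9″ N, 170°30′12.6″ W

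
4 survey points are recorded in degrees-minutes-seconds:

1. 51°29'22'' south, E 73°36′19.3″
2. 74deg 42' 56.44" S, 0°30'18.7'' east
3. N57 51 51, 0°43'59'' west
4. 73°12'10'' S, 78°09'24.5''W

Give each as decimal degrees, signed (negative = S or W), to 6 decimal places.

1. -51.489444, 73.605361
2. -74.715678, 0.505194
3. 57.864167, -0.733056
4. -73.202778, -78.156806

Point 1:
  Latitude: 51° + 29/60 + 22/3600 = 51 + 0.483333 + 0.006111 = 51.4894444
  hemisphere S, so the sign is −
  λ: 73° + 36/60 + 19.3/3600 = 73 + 0.600000 + 0.005361 = 73.6053611
  E ⇒ keep positive
Point 2:
  φ: 42′ + 56.44″ = 42.94067′; 74 + 42.94067/60 = 74.7156778
  S ⇒ negate
  Longitude: 0° + 30/60 + 18.7/3600 = 0 + 0.500000 + 0.005194 = 0.5051944
  E ⇒ keep positive
Point 3:
  Latitude: 57 + 51/60 + 51/3600 = 57.8641667
  N → positive
  Longitude: 43′ + 59″ = 43.98333′; 0 + 43.98333/60 = 0.7330556
  W → negative
Point 4:
  Latitude: 12′ + 10″ = 12.16667′; 73 + 12.16667/60 = 73.2027778
  S → negative
  Longitude: 78° + 9/60 + 24.5/3600 = 78 + 0.150000 + 0.006806 = 78.1568056
  W ⇒ negate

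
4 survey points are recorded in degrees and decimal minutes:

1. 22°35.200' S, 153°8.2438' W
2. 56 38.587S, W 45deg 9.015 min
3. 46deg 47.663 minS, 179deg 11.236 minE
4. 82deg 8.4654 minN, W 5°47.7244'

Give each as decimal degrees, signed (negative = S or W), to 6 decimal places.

1. -22.586667, -153.137397
2. -56.643117, -45.150250
3. -46.794383, 179.187267
4. 82.141090, -5.795407

Point 1:
  Latitude: 22 + 35.2/60 = 22.5866667
  hemisphere S, so the sign is −
  λ: 8.2438′ = 0.137397°; total 153.1373967
  hemisphere W, so the sign is −
Point 2:
  φ: 56 + 38.587/60 = 56.6431167
  S → negative
  Longitude: 9.015′ = 0.150250°; total 45.1502500
  W → negative
Point 3:
  φ: 47.663′ = 0.794383°; total 46.7943833
  S → negative
  λ: 179 + 11.236/60 = 179.1872667
  E → positive
Point 4:
  Latitude: 8.4654′ = 0.141090°; total 82.1410900
  N → positive
  Lon: 5 + 47.7244/60 = 5.7954067
  hemisphere W, so the sign is −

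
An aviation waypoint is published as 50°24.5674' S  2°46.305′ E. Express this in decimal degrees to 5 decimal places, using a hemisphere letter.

50.40946° S, 2.77175° E

Lat: 50 + 24.5674/60 = 50.409457
Lon: 46.305′ = 0.771750°; total 2.771750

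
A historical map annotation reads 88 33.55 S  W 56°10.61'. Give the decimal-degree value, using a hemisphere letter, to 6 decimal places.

88.559167° S, 56.176833° W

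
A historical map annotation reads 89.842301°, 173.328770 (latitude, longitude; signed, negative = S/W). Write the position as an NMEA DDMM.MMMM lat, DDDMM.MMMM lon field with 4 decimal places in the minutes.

φ: fractional part 0.842301 → 50.538060 minutes
λ: minutes = (173.328770 − 173) × 60 = 19.726200

8950.5381,N / 17319.7262,E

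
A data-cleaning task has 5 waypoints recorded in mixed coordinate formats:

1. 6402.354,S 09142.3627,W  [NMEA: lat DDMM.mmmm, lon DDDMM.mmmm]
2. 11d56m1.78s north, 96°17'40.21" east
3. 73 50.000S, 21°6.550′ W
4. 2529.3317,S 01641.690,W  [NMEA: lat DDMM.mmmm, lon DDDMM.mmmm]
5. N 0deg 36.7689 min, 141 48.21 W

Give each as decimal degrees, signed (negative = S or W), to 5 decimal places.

Point 1:
  Lat: split at 2 digits → 64° and 2.354′; 64 + 2.354/60 = 64.039233
  S → negative
  Longitude: split at 3 digits → 091° and 42.3627′; 91 + 42.3627/60 = 91.706045
  W → negative
Point 2:
  Lat: 56′ + 1.78″ = 56.02967′; 11 + 56.02967/60 = 11.933828
  N → positive
  Lon: 17′ + 40.21″ = 17.67017′; 96 + 17.67017/60 = 96.294503
  E → positive
Point 3:
  Lat: 73 + 50/60 = 73.833333
  S → negative
  Longitude: 6.55′ = 0.109167°; total 21.109167
  W ⇒ negate
Point 4:
  Lat: degrees = first 2 digits = 25, minutes = 29.3317; 25 + 29.3317/60 = 25.488862
  S → negative
  Longitude: split at 3 digits → 016° and 41.69′; 16 + 41.69/60 = 16.694833
  W → negative
Point 5:
  φ: 36.7689′ = 0.612815°; total 0.612815
  N ⇒ keep positive
  Lon: 48.21′ = 0.803500°; total 141.803500
  W ⇒ negate

1. -64.03923, -91.70605
2. 11.93383, 96.29450
3. -73.83333, -21.10917
4. -25.48886, -16.69483
5. 0.61282, -141.80350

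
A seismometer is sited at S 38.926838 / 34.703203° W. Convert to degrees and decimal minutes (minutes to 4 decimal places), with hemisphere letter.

38° 55.6103′ S, 34° 42.1922′ W

Latitude: 38° + 0.926838 × 60 = 38° 55.610280′
Longitude: minutes = (34.703203 − 34) × 60 = 42.192180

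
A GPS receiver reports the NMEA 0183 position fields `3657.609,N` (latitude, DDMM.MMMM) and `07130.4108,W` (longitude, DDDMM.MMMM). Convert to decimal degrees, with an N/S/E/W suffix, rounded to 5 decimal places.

36.96015° N, 71.50685° W

φ: degrees = first 2 digits = 36, minutes = 57.609; 36 + 57.609/60 = 36.960150
λ: degrees = first 3 digits = 71, minutes = 30.4108; 71 + 30.4108/60 = 71.506847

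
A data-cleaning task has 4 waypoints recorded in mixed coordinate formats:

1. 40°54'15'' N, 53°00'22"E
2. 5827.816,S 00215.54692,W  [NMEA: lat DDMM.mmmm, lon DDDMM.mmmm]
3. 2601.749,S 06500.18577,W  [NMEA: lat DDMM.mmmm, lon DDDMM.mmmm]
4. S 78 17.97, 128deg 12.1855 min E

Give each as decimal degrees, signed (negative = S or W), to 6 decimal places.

Point 1:
  Latitude: 54′ + 15″ = 54.25000′; 40 + 54.25000/60 = 40.9041667
  N ⇒ keep positive
  λ: 53 + 0/60 + 22/3600 = 53.0061111
  E ⇒ keep positive
Point 2:
  φ: split at 2 digits → 58° and 27.816′; 58 + 27.816/60 = 58.4636000
  hemisphere S, so the sign is −
  Lon: degrees = first 3 digits = 2, minutes = 15.54692; 2 + 15.54692/60 = 2.2591153
  W → negative
Point 3:
  φ: split at 2 digits → 26° and 1.749′; 26 + 1.749/60 = 26.0291500
  S ⇒ negate
  λ: degrees = first 3 digits = 65, minutes = 0.18577; 65 + 0.18577/60 = 65.0030962
  hemisphere W, so the sign is −
Point 4:
  Latitude: 17.97′ = 0.299500°; total 78.2995000
  S ⇒ negate
  λ: 128 + 12.1855/60 = 128.2030917
  E ⇒ keep positive

1. 40.904167, 53.006111
2. -58.463600, -2.259115
3. -26.029150, -65.003096
4. -78.299500, 128.203092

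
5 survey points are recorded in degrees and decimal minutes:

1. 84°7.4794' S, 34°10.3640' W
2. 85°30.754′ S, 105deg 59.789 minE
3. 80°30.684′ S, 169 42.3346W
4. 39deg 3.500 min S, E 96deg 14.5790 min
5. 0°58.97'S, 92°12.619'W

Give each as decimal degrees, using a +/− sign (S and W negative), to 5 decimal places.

Point 1:
  Lat: 7.4794′ = 0.124657°; total 84.124657
  S → negative
  λ: 10.364′ = 0.172733°; total 34.172733
  hemisphere W, so the sign is −
Point 2:
  φ: 85 + 30.754/60 = 85.512567
  hemisphere S, so the sign is −
  λ: 59.789′ = 0.996483°; total 105.996483
  E ⇒ keep positive
Point 3:
  Latitude: 80 + 30.684/60 = 80.511400
  hemisphere S, so the sign is −
  λ: 42.3346′ = 0.705577°; total 169.705577
  W → negative
Point 4:
  φ: 39 + 3.5/60 = 39.058333
  hemisphere S, so the sign is −
  Lon: 14.579′ = 0.242983°; total 96.242983
  E ⇒ keep positive
Point 5:
  φ: 0 + 58.97/60 = 0.982833
  hemisphere S, so the sign is −
  Lon: 92 + 12.619/60 = 92.210317
  hemisphere W, so the sign is −

1. -84.12466, -34.17273
2. -85.51257, 105.99648
3. -80.51140, -169.70558
4. -39.05833, 96.24298
5. -0.98283, -92.21032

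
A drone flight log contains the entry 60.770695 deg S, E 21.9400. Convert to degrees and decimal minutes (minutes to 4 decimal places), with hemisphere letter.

60° 46.2417′ S, 21° 56.4000′ E

Lat: fractional part 0.770695 → 46.241700 minutes
Longitude: 21° + 0.940000 × 60 = 21° 56.400000′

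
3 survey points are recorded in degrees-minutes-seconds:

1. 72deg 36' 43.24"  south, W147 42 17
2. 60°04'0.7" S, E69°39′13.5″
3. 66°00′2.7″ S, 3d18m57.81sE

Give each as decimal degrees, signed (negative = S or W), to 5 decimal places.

1. -72.61201, -147.70472
2. -60.06686, 69.65375
3. -66.00075, 3.31606

Point 1:
  φ: 36′ + 43.24″ = 36.72067′; 72 + 36.72067/60 = 72.612011
  hemisphere S, so the sign is −
  λ: 147 + 42/60 + 17/3600 = 147.704722
  hemisphere W, so the sign is −
Point 2:
  Lat: 60 + 4/60 + 0.7/3600 = 60.066861
  S ⇒ negate
  λ: 39′ + 13.5″ = 39.22500′; 69 + 39.22500/60 = 69.653750
  E ⇒ keep positive
Point 3:
  Latitude: 0′ + 2.7″ = 0.04500′; 66 + 0.04500/60 = 66.000750
  S → negative
  Longitude: 18′ + 57.81″ = 18.96350′; 3 + 18.96350/60 = 3.316058
  E → positive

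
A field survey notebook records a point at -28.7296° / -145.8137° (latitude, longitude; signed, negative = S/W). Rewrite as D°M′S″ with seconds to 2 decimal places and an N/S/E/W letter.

Latitude is negative → S; |value| = 28.729600
φ: whole degrees 28; 43.77600′ → 43′ and 46.5600″
Longitude is negative → W; |value| = 145.813700
Longitude: 0.813700 × 60 = 48.82200′ → 48′, remainder × 60 = 49.3200″

28°43′46.56″ S, 145°48′49.32″ W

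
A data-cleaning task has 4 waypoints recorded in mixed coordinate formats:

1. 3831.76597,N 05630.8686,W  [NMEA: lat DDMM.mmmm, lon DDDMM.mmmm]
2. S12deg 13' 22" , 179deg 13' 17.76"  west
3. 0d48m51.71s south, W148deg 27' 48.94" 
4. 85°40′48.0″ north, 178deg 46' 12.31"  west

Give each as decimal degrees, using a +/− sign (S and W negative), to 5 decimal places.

1. 38.52943, -56.51448
2. -12.22278, -179.22160
3. -0.81436, -148.46359
4. 85.68000, -178.77009

Point 1:
  Latitude: split at 2 digits → 38° and 31.76597′; 38 + 31.76597/60 = 38.529433
  N ⇒ keep positive
  λ: split at 3 digits → 056° and 30.8686′; 56 + 30.8686/60 = 56.514477
  hemisphere W, so the sign is −
Point 2:
  Latitude: 13′ + 22″ = 13.36667′; 12 + 13.36667/60 = 12.222778
  hemisphere S, so the sign is −
  Longitude: 179° + 13/60 + 17.76/3600 = 179 + 0.216667 + 0.004933 = 179.221600
  W → negative
Point 3:
  φ: 0° + 48/60 + 51.71/3600 = 0 + 0.800000 + 0.014364 = 0.814364
  S → negative
  Longitude: 148 + 27/60 + 48.94/3600 = 148.463594
  W → negative
Point 4:
  φ: 40′ + 48″ = 40.80000′; 85 + 40.80000/60 = 85.680000
  N ⇒ keep positive
  λ: 46′ + 12.31″ = 46.20517′; 178 + 46.20517/60 = 178.770086
  hemisphere W, so the sign is −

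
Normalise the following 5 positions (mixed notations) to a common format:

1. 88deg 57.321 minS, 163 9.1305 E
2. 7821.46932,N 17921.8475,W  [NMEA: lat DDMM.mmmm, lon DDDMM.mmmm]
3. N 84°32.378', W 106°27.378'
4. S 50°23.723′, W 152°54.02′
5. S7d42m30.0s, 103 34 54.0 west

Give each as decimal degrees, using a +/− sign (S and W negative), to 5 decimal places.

1. -88.95535, 163.15218
2. 78.35782, -179.36413
3. 84.53963, -106.45630
4. -50.39538, -152.90033
5. -7.70833, -103.58167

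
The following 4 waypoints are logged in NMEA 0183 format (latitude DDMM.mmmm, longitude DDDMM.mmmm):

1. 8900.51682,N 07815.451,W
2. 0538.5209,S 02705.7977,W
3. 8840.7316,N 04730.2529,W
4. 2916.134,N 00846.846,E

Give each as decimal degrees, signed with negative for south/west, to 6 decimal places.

Point 1:
  Lat: split at 2 digits → 89° and 0.51682′; 89 + 0.51682/60 = 89.0086137
  N ⇒ keep positive
  Longitude: split at 3 digits → 078° and 15.451′; 78 + 15.451/60 = 78.2575167
  W ⇒ negate
Point 2:
  φ: split at 2 digits → 05° and 38.5209′; 5 + 38.5209/60 = 5.6420150
  S → negative
  Longitude: degrees = first 3 digits = 27, minutes = 5.7977; 27 + 5.7977/60 = 27.0966283
  W ⇒ negate
Point 3:
  Latitude: degrees = first 2 digits = 88, minutes = 40.7316; 88 + 40.7316/60 = 88.6788600
  N → positive
  λ: split at 3 digits → 047° and 30.2529′; 47 + 30.2529/60 = 47.5042150
  W ⇒ negate
Point 4:
  Latitude: split at 2 digits → 29° and 16.134′; 29 + 16.134/60 = 29.2689000
  N ⇒ keep positive
  Lon: split at 3 digits → 008° and 46.846′; 8 + 46.846/60 = 8.7807667
  E → positive

1. 89.008614, -78.257517
2. -5.642015, -27.096628
3. 88.678860, -47.504215
4. 29.268900, 8.780767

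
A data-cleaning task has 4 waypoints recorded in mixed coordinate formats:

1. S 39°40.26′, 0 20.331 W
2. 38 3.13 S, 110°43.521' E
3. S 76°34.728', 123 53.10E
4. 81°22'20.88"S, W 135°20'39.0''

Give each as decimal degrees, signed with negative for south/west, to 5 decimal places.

1. -39.67100, -0.33885
2. -38.05217, 110.72535
3. -76.57880, 123.88500
4. -81.37247, -135.34417

Point 1:
  Latitude: 39 + 40.26/60 = 39.671000
  S ⇒ negate
  Lon: 0 + 20.331/60 = 0.338850
  W → negative
Point 2:
  Lat: 38 + 3.13/60 = 38.052167
  S → negative
  λ: 43.521′ = 0.725350°; total 110.725350
  E → positive
Point 3:
  Latitude: 34.728′ = 0.578800°; total 76.578800
  S → negative
  λ: 123 + 53.1/60 = 123.885000
  E → positive
Point 4:
  Latitude: 81 + 22/60 + 20.88/3600 = 81.372467
  S → negative
  Lon: 20′ + 39″ = 20.65000′; 135 + 20.65000/60 = 135.344167
  W ⇒ negate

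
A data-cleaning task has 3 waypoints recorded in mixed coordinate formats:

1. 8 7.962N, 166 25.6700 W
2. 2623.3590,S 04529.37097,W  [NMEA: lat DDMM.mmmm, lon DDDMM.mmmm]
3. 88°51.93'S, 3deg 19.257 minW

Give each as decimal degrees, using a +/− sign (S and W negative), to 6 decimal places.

1. 8.132700, -166.427833
2. -26.389317, -45.489516
3. -88.865500, -3.320950

Point 1:
  φ: 8 + 7.962/60 = 8.1327000
  N → positive
  λ: 166 + 25.67/60 = 166.4278333
  W ⇒ negate
Point 2:
  φ: split at 2 digits → 26° and 23.359′; 26 + 23.359/60 = 26.3893167
  S ⇒ negate
  λ: split at 3 digits → 045° and 29.37097′; 45 + 29.37097/60 = 45.4895162
  hemisphere W, so the sign is −
Point 3:
  Latitude: 51.93′ = 0.865500°; total 88.8655000
  hemisphere S, so the sign is −
  Lon: 3 + 19.257/60 = 3.3209500
  W ⇒ negate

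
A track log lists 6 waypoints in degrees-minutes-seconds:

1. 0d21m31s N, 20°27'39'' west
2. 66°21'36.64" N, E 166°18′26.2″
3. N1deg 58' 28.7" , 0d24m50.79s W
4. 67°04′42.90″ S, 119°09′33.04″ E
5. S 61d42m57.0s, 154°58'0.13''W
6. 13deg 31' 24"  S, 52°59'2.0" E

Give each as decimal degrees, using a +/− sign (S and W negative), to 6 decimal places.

1. 0.358611, -20.460833
2. 66.360178, 166.307278
3. 1.974639, -0.414108
4. -67.078583, 119.159178
5. -61.715833, -154.966703
6. -13.523333, 52.983889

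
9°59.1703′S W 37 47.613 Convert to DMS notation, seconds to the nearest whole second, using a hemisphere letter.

Latitude: 59.17030′ → 59′ and 0.17030 × 60 = 10.22″
λ: fractional minutes 0.61300 × 60 = 36.78″

9°59′10″ S, 37°47′37″ W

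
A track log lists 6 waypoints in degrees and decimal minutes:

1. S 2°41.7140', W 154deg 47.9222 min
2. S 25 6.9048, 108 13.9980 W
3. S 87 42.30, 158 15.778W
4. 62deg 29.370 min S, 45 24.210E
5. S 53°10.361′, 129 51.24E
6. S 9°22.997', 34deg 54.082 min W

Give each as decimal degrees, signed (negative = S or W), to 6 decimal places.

1. -2.695233, -154.798703
2. -25.115080, -108.233300
3. -87.705000, -158.262967
4. -62.489500, 45.403500
5. -53.172683, 129.854000
6. -9.383283, -34.901367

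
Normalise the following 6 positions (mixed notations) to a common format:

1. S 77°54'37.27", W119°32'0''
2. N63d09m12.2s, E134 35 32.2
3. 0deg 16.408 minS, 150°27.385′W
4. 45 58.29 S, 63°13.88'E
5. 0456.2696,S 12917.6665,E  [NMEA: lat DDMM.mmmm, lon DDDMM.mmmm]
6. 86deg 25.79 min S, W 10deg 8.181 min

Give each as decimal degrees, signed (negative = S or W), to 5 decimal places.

Point 1:
  Latitude: 77 + 54/60 + 37.27/3600 = 77.910353
  hemisphere S, so the sign is −
  λ: 119° + 32/60 + 0/3600 = 119 + 0.533333 + 0.000000 = 119.533333
  W ⇒ negate
Point 2:
  Lat: 9′ + 12.2″ = 9.20333′; 63 + 9.20333/60 = 63.153389
  N → positive
  Lon: 134° + 35/60 + 32.2/3600 = 134 + 0.583333 + 0.008944 = 134.592278
  E → positive
Point 3:
  Latitude: 0 + 16.408/60 = 0.273467
  S ⇒ negate
  Lon: 150 + 27.385/60 = 150.456417
  W → negative
Point 4:
  Lat: 58.29′ = 0.971500°; total 45.971500
  S → negative
  Longitude: 63 + 13.88/60 = 63.231333
  E → positive
Point 5:
  Lat: split at 2 digits → 04° and 56.2696′; 4 + 56.2696/60 = 4.937827
  S ⇒ negate
  Lon: degrees = first 3 digits = 129, minutes = 17.6665; 129 + 17.6665/60 = 129.294442
  E ⇒ keep positive
Point 6:
  Lat: 86 + 25.79/60 = 86.429833
  hemisphere S, so the sign is −
  Lon: 10 + 8.181/60 = 10.136350
  W ⇒ negate

1. -77.91035, -119.53333
2. 63.15339, 134.59228
3. -0.27347, -150.45642
4. -45.97150, 63.23133
5. -4.93783, 129.29444
6. -86.42983, -10.13635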